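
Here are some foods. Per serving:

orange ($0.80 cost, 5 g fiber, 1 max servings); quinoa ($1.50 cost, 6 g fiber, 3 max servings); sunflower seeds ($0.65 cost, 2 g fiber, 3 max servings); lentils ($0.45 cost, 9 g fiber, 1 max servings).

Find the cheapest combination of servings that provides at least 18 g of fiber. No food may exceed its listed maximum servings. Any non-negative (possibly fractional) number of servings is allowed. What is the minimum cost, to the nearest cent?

Cost per g of fiber: lentils $0.0500, orange $0.1600, quinoa $0.2500, sunflower seeds $0.3250.
Take 1 serving of lentils: +9.0 g fiber for $0.45 (total $0.45, still need 9.0 g).
Take 1 serving of orange: +5.0 g fiber for $0.80 (total $1.25, still need 4.0 g).
Take 0.6667 servings of quinoa: +4.0 g fiber for $1.00 (total $2.25, still need 0.0 g).
Filling from the cheapest source first is optimal under one linear minimum: $2.25.

$2.25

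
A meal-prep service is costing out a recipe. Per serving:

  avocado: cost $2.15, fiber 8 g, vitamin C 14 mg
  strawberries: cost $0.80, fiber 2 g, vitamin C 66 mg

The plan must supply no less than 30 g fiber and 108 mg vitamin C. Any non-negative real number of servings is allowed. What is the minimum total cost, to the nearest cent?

$8.30

Compare the cost at each extreme point of the feasible region.
avocado only: max(30/8, 108/14) = 7.714 servings → $16.59.
strawberries only: max(30/2, 108/66) = 15 servings → $12.00.
avocado + strawberries with both tight: 3.528 servings and 0.888 servings → $8.30.
The minimum over all feasible corners is $8.30.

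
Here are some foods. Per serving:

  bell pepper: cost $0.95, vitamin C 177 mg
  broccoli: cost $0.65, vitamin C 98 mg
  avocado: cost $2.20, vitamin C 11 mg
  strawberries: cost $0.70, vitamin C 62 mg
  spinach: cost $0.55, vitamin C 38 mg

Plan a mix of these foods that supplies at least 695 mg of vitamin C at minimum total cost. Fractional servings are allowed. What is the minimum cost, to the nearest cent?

Cost per mg of vitamin C: bell pepper $0.0054, broccoli $0.0066, strawberries $0.0113, spinach $0.0145, avocado $0.2000.
With no serving limits, use only bell pepper: 695 mg / 177 mg = 3.927 servings × $0.95 = $3.73.

$3.73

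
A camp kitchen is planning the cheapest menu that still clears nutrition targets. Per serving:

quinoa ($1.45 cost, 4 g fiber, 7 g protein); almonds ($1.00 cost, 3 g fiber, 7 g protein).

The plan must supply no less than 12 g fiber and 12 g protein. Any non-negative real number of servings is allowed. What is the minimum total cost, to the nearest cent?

A basic optimal solution has at most two foods positive. Try each food alone and each pair with both targets met exactly.
quinoa only: max(12/4, 12/7) = 3 servings → $4.35.
almonds only: max(12/3, 12/7) = 4 servings → $4.00.
quinoa + almonds: intersection lies outside the first quadrant.
Cheapest feasible corner: $4.00.

$4.00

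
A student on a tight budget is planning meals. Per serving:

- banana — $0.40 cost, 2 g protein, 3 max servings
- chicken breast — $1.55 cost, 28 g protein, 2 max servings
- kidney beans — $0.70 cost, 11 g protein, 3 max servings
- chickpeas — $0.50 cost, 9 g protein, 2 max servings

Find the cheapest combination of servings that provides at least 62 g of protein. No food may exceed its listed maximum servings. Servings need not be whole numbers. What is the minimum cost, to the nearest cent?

$3.43

Cost per g of protein: chicken breast $0.0554, chickpeas $0.0556, kidney beans $0.0636, banana $0.2000.
Take 2 servings of chicken breast: +56.0 g protein for $3.10 (total $3.10, still need 6.0 g).
Take 0.6667 servings of chickpeas: +6.0 g protein for $0.33 (total $3.43, still need 0.0 g).
Greedy by cheapest-per-g is optimal for a single linear constraint, so the minimum cost is $3.43.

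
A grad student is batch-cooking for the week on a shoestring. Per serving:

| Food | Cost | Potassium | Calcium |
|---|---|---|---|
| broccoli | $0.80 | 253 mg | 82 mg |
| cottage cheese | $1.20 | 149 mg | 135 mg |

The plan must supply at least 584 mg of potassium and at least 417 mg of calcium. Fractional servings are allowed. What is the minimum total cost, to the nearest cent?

$3.76

broccoli only: max(584/253, 417/82) = 5.085 servings → $4.07.
cottage cheese only: max(584/149, 417/135) = 3.919 servings → $4.70.
broccoli + cottage cheese with both tight: 0.7616 servings and 2.626 servings → $3.76.
Cheapest feasible corner: $3.76.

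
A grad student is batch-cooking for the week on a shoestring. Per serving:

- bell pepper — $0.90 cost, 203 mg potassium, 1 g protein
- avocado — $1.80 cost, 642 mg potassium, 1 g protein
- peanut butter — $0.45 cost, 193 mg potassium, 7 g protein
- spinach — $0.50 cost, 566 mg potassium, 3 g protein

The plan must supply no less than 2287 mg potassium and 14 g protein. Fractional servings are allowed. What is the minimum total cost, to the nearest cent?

$2.11

Minimising a linear cost over {potassium ≥ 2287, protein ≥ 14, servings ≥ 0} — the optimum is at a vertex, using one or two foods.
bell pepper only: max(2287/203, 14/1) = 14 servings → $12.60.
avocado only: max(2287/642, 14/1) = 14 servings → $25.20.
peanut butter only: max(2287/193, 14/7) = 11.85 servings → $5.33.
spinach only: max(2287/566, 14/3) = 4.667 servings → $2.33.
bell pepper + avocado: the both-tight solution has a negative serving — not a feasible corner.
bell pepper + peanut butter with both tight: 10.84 servings and 0.452 servings → $9.96.
bell pepper + spinach: the both-tight solution has a negative serving — not a feasible corner.
avocado + peanut butter with both tight: 3.094 servings and 1.558 servings → $6.27.
avocado + spinach: intersection lies outside the first quadrant.
peanut butter + spinach with both tight: 0.3142 servings and 3.933 servings → $2.11.
Cheapest feasible corner: $2.11.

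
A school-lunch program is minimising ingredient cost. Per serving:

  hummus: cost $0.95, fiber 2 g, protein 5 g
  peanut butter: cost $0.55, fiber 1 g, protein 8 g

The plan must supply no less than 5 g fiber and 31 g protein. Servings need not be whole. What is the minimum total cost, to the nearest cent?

$2.63

hummus only: max(5/2, 31/5) = 6.2 servings → $5.89.
peanut butter only: max(5/1, 31/8) = 5 servings → $2.75.
hummus + peanut butter with both tight: 0.8182 servings and 3.364 servings → $2.63.
So the least-cost plan costs $2.63.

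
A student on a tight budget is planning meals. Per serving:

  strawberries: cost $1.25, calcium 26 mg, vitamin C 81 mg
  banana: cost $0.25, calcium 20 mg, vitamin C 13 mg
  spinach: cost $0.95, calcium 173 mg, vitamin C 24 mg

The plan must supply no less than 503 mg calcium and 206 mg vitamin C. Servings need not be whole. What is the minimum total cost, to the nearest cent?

An LP optimum is at a vertex; with two nutrient constraints at most two foods are used. Check each candidate.
strawberries only: max(503/26, 206/81) = 19.35 servings → $24.18.
banana only: max(503/20, 206/13) = 25.15 servings → $6.29.
spinach only: max(503/173, 206/24) = 8.583 servings → $8.15.
strawberries + banana with both targets exact would need a negative amount; discard.
strawberries + spinach with both tight: 1.76 servings and 2.643 servings → $4.71.
banana + spinach with both tight: 13.32 servings and 1.367 servings → $4.63.
Cheapest feasible corner: $4.63.

$4.63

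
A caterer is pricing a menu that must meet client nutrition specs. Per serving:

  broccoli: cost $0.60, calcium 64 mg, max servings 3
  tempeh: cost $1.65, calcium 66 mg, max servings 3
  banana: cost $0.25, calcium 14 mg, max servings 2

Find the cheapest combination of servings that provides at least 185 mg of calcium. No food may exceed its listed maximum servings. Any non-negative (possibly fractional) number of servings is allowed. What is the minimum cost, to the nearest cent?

$1.73

Cost per mg of calcium: broccoli $0.0094, banana $0.0179, tempeh $0.0250.
Take 2.891 servings of broccoli: +185.0 mg calcium for $1.73 (total $1.73, still need 0.0 mg).
Greedy by cheapest-per-mg is optimal for a single linear constraint, so the minimum cost is $1.73.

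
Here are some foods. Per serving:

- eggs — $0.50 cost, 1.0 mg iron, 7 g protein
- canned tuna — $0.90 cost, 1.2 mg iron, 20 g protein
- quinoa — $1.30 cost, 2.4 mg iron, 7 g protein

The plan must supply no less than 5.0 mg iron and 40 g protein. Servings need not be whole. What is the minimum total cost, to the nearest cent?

$2.63

For a min-cost LP with two ≥-constraints, a basic feasible solution has at most two positive variables.
eggs only: max(5.0/1.0, 40/7) = 5.714 servings → $2.86.
canned tuna only: max(5.0/1.2, 40/20) = 4.167 servings → $3.75.
quinoa only: max(5.0/2.4, 40/7) = 5.714 servings → $7.43.
eggs + canned tuna with both tight: 4.483 servings and 0.431 servings → $2.63.
eggs + quinoa: intersection lies outside the first quadrant.
canned tuna + quinoa with both tight: 1.54 servings and 1.313 servings → $3.09.
So the least-cost plan costs $2.63.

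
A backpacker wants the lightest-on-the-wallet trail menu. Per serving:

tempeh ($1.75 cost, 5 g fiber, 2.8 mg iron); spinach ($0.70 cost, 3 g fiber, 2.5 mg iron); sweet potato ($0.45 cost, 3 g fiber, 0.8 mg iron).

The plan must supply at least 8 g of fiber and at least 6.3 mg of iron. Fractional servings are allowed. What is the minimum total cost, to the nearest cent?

A basic optimal solution has at most two foods positive. Try each food alone and each pair with both targets met exactly.
tempeh only: max(8/5, 6.3/2.8) = 2.25 servings → $3.94.
spinach only: max(8/3, 6.3/2.5) = 2.667 servings → $1.87.
sweet potato only: max(8/3, 6.3/0.8) = 7.875 servings → $3.54.
tempeh + spinach with both tight: 0.2683 servings and 2.22 servings → $2.02.
tempeh + sweet potato: intersection lies outside the first quadrant.
spinach + sweet potato with both tight: 2.451 servings and 0.2157 servings → $1.81.
So the least-cost plan costs $1.81.

$1.81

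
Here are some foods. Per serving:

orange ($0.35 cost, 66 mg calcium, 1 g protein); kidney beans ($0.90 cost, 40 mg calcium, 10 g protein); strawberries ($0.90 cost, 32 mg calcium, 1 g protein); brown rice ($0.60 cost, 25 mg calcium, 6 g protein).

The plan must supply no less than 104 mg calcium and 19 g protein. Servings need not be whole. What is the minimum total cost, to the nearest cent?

$1.83

The cheapest plan sits at a corner of the feasible region — with two constraints it uses at most two foods.
orange only: max(104/66, 19/1) = 19 servings → $6.65.
kidney beans only: max(104/40, 19/10) = 2.6 servings → $2.34.
strawberries only: max(104/32, 19/1) = 19 servings → $17.10.
brown rice only: max(104/25, 19/6) = 4.16 servings → $2.50.
orange + kidney beans with both tight: 0.4516 servings and 1.855 servings → $1.83.
orange + strawberries: intersection lies outside the first quadrant.
orange + brown rice with both tight: 0.4016 servings and 3.1 servings → $2.00.
kidney beans + strawberries with both tight: 1.8 servings and 1 serving → $2.52.
kidney beans + brown rice with both targets exact would need a negative amount; discard.
strawberries + brown rice with both tight: 0.8922 servings and 3.018 servings → $2.61.
Cheapest feasible corner: $1.83.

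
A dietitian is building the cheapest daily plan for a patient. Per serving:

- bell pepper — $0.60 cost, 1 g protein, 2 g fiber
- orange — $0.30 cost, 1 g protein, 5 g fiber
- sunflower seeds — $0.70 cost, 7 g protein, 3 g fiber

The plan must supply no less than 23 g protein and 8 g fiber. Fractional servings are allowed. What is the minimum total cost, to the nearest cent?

$2.30

Compare the cost at each extreme point of the feasible region.
bell pepper only: max(23/1, 8/2) = 23 servings → $13.80.
orange only: max(23/1, 8/5) = 23 servings → $6.90.
sunflower seeds only: max(23/7, 8/3) = 3.286 servings → $2.30.
bell pepper + orange: intersection lies outside the first quadrant.
bell pepper + sunflower seeds: intersection lies outside the first quadrant.
orange + sunflower seeds: intersection lies outside the first quadrant.
The minimum over all feasible corners is $2.30.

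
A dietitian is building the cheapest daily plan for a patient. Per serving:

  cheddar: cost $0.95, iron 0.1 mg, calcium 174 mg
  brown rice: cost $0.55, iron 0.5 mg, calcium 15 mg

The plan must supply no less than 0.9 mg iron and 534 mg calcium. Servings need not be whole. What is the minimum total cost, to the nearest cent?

$3.48

Compare the cost at each extreme point of the feasible region.
cheddar only: max(0.9/0.1, 534/174) = 9 servings → $8.55.
brown rice only: max(0.9/0.5, 534/15) = 35.6 servings → $19.58.
cheddar + brown rice with both tight: 2.965 servings and 1.207 servings → $3.48.
Cheapest feasible corner: $3.48.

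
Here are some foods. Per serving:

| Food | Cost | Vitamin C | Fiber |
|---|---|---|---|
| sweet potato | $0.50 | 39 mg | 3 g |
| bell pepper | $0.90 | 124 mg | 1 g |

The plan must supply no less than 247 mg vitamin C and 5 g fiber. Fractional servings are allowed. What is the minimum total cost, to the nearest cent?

sweet potato only: max(247/39, 5/3) = 6.333 servings → $3.17.
bell pepper only: max(247/124, 5/1) = 5 servings → $4.50.
sweet potato + bell pepper with both tight: 1.12 servings and 1.64 servings → $2.04.
Cheapest feasible corner: $2.04.

$2.04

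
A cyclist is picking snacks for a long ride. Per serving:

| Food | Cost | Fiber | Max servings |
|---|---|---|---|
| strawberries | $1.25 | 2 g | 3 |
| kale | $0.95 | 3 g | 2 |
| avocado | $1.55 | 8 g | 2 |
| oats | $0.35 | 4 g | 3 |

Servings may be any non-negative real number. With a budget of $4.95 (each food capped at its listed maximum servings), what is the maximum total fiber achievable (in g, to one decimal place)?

30.5 g

Fiber per dollar: oats 11.43, avocado 5.161, kale 3.158, strawberries 1.6.
Take 3 servings of oats: spends $1.05, +12.0 g fiber (running total 12.0 g).
Take 2 servings of avocado: spends $3.10, +16.0 g fiber (running total 28.0 g).
Take 0.8421 servings of kale: spends $0.80, +2.5 g fiber (running total 30.5 g).
Greedy by best ratio exhausts the cost allowance optimally: 30.5 g.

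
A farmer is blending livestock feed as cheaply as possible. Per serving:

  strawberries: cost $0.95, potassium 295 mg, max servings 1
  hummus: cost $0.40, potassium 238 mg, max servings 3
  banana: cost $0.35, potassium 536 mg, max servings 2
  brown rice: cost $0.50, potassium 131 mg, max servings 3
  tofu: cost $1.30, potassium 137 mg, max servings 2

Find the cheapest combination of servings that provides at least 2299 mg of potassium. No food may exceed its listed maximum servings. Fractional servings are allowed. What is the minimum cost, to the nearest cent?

$3.68

Cost per mg of potassium: banana $0.0007, hummus $0.0017, strawberries $0.0032, brown rice $0.0038, tofu $0.0095.
Take 2 servings of banana: +1072.0 mg potassium for $0.70 (total $0.70, still need 1227.0 mg).
Take 3 servings of hummus: +714.0 mg potassium for $1.20 (total $1.90, still need 513.0 mg).
Take 1 serving of strawberries: +295.0 mg potassium for $0.95 (total $2.85, still need 218.0 mg).
Take 1.664 servings of brown rice: +218.0 mg potassium for $0.83 (total $3.68, still need 0.0 mg).
Greedy by cheapest-per-mg is optimal for a single linear constraint, so the minimum cost is $3.68.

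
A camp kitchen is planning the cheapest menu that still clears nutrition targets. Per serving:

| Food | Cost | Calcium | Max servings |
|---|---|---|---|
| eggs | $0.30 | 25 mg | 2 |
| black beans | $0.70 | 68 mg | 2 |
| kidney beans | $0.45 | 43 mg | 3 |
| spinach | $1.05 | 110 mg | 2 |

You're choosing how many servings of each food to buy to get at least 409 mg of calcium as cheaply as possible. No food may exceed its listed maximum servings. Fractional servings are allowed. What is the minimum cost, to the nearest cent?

Cost per mg of calcium: spinach $0.0095, black beans $0.0103, kidney beans $0.0105, eggs $0.0120.
Take 2 servings of spinach: +220.0 mg calcium for $2.10 (total $2.10, still need 189.0 mg).
Take 2 servings of black beans: +136.0 mg calcium for $1.40 (total $3.50, still need 53.0 mg).
Take 1.233 servings of kidney beans: +53.0 mg calcium for $0.55 (total $4.05, still need 0.0 mg).
Greedy by cheapest-per-mg is optimal for a single linear constraint, so the minimum cost is $4.05.

$4.05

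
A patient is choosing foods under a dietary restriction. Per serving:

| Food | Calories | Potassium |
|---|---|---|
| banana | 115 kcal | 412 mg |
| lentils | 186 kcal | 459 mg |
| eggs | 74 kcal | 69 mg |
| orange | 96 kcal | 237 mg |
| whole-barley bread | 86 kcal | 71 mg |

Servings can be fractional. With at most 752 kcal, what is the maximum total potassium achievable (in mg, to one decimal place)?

2694.1 mg

Potassium per kcal: banana 3.583, orange 2.469, lentils 2.468, eggs 0.9324, whole-barley bread 0.8256.
With no serving limits, spend the whole calories allowance on banana: 752 kcal / 115 kcal × 412 mg = 2694.1 mg.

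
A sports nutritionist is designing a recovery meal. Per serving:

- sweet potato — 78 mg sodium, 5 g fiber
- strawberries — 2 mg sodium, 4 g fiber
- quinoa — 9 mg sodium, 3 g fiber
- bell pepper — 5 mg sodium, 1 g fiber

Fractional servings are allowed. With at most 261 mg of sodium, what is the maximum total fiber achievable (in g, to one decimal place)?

Fiber per mg sodium: strawberries 2, quinoa 0.3333, bell pepper 0.2, sweet potato 0.0641.
With no serving limits, spend the whole sodium allowance on strawberries: 261 mg / 2 mg × 4 g = 522.0 g.

522.0 g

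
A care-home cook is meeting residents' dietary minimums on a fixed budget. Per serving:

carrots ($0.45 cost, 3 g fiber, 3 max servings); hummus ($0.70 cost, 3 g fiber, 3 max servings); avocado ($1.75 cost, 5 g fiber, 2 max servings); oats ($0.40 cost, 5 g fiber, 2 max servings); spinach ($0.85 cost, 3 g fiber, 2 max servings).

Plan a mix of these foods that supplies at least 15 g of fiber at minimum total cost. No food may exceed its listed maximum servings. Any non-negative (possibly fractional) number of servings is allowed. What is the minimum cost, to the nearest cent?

Cost per g of fiber: oats $0.0800, carrots $0.1500, hummus $0.2333, spinach $0.2833, avocado $0.3500.
Take 2 servings of oats: +10.0 g fiber for $0.80 (total $0.80, still need 5.0 g).
Take 1.667 servings of carrots: +5.0 g fiber for $0.75 (total $1.55, still need 0.0 g).
Filling from the cheapest source first is optimal under one linear minimum: $1.55.

$1.55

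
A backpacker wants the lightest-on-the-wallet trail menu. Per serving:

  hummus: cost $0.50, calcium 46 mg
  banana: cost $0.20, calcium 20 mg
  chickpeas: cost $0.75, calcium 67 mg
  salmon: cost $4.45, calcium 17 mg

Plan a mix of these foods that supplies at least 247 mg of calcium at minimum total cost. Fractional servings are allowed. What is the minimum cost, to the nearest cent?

Cost per mg of calcium: banana $0.0100, hummus $0.0109, chickpeas $0.0112, salmon $0.2618.
With no serving limits, use only banana: 247 mg / 20 mg = 12.35 servings × $0.20 = $2.47.

$2.47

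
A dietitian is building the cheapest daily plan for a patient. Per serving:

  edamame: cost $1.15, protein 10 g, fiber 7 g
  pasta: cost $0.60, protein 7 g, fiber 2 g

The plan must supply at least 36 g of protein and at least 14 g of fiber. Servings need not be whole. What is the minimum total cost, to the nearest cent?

This is a tiny linear program; its minimum lies at a vertex of the feasible set. List the vertices and price them.
edamame only: max(36/10, 14/7) = 3.6 servings → $4.14.
pasta only: max(36/7, 14/2) = 7 servings → $4.20.
edamame + pasta with both tight: 0.8966 servings and 3.862 servings → $3.35.
Cheapest feasible corner: $3.35.

$3.35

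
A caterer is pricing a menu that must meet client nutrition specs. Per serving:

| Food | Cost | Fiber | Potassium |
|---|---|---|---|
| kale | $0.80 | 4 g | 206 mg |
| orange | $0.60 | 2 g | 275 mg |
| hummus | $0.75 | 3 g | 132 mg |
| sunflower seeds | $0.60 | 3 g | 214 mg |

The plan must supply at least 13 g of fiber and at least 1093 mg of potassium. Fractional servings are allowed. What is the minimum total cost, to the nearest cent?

At the optimum either one food covers both requirements or two foods hit both targets exactly; no other combination can be cheaper.
kale only: max(13/4, 1093/206) = 5.306 servings → $4.24.
orange only: max(13/2, 1093/275) = 6.5 servings → $3.90.
hummus only: max(13/3, 1093/132) = 8.28 servings → $6.21.
sunflower seeds only: max(13/3, 1093/214) = 5.107 servings → $3.06.
kale + orange with both tight: 2.019 servings and 2.462 servings → $3.09.
kale + hummus: the both-tight solution has a negative serving — not a feasible corner.
kale + sunflower seeds with both targets exact would need a negative amount; discard.
orange + hummus with both tight: 2.786 servings and 2.476 servings → $3.53.
orange + sunflower seeds with both tight: 1.252 servings and 3.499 servings → $2.85.
hummus + sunflower seeds: intersection lies outside the first quadrant.
The minimum over all feasible corners is $2.85.

$2.85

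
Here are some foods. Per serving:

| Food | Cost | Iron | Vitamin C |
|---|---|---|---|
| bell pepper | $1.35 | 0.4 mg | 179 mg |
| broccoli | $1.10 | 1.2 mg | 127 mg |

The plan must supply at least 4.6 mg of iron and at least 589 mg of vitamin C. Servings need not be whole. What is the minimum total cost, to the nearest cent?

$4.95

This is a tiny linear program; its minimum lies at a vertex of the feasible set. List the vertices and price them.
bell pepper only: max(4.6/0.4, 589/179) = 11.5 servings → $15.53.
broccoli only: max(4.6/1.2, 589/127) = 4.638 servings → $5.10.
bell pepper + broccoli with both tight: 0.7476 servings and 3.584 servings → $4.95.
Cheapest feasible corner: $4.95.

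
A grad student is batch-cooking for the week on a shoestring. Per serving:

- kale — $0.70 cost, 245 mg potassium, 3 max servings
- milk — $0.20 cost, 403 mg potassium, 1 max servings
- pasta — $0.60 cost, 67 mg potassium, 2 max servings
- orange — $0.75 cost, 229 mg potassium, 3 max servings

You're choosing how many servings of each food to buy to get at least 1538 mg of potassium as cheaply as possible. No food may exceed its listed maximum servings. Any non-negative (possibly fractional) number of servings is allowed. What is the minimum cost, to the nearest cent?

Cost per mg of potassium: milk $0.0005, kale $0.0029, orange $0.0033, pasta $0.0090.
Take 1 serving of milk: +403.0 mg potassium for $0.20 (total $0.20, still need 1135.0 mg).
Take 3 servings of kale: +735.0 mg potassium for $2.10 (total $2.30, still need 400.0 mg).
Take 1.747 servings of orange: +400.0 mg potassium for $1.31 (total $3.61, still need 0.0 mg).
Filling from the cheapest source first is optimal under one linear minimum: $3.61.

$3.61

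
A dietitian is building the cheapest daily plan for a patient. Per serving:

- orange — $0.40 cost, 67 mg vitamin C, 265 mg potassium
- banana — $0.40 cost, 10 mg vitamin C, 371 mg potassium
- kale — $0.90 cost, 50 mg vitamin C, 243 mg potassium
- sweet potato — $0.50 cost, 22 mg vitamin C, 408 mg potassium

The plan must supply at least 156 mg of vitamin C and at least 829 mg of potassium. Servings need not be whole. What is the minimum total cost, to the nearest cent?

$1.15

A basic optimal solution has at most two foods positive. Try each food alone and each pair with both targets met exactly.
orange only: max(156/67, 829/265) = 3.128 servings → $1.25.
banana only: max(156/10, 829/371) = 15.6 servings → $6.24.
kale only: max(156/50, 829/243) = 3.412 servings → $3.07.
sweet potato only: max(156/22, 829/408) = 7.091 servings → $3.55.
orange + banana with both tight: 2.233 servings and 0.6396 servings → $1.15.
orange + kale: intersection lies outside the first quadrant.
orange + sweet potato with both tight: 2.112 servings and 0.6604 servings → $1.17.
banana + kale with both tight: 0.2197 servings and 3.076 servings → $2.86.
banana + sweet potato: intersection lies outside the first quadrant.
kale + sweet potato with both tight: 3.016 servings and 0.2353 servings → $2.83.
So the least-cost plan costs $1.15.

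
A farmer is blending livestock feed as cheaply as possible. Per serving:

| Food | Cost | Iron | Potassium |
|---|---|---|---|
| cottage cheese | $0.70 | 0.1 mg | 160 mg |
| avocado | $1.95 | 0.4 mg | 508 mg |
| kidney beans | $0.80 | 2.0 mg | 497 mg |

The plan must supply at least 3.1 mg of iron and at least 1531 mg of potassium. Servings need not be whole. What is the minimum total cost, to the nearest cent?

$2.46

Two binding constraints pin down two serving amounts, so the optimal mix uses at most two foods. The candidates are each food alone (scaled to the tighter of iron/potassium) and each pair with both constraints tight.
cottage cheese only: max(3.1/0.1, 1531/160) = 31 servings → $21.70.
avocado only: max(3.1/0.4, 1531/508) = 7.75 servings → $15.11.
kidney beans only: max(3.1/2.0, 1531/497) = 3.08 servings → $2.46.
cottage cheese + avocado with both targets exact would need a negative amount; discard.
cottage cheese + kidney beans with both tight: 5.628 servings and 1.269 servings → $4.95.
avocado + kidney beans with both tight: 1.862 servings and 1.178 servings → $4.57.
Cheapest feasible corner: $2.46.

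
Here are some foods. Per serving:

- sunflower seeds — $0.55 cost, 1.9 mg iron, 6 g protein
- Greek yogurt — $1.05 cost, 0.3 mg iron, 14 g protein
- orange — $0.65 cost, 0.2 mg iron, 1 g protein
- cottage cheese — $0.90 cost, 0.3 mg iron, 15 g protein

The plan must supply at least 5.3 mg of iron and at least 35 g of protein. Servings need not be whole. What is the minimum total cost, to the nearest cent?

Minimising a linear cost over {iron ≥ 5.3, protein ≥ 35, servings ≥ 0} — the optimum is at a vertex, using one or two foods.
sunflower seeds only: max(5.3/1.9, 35/6) = 5.833 servings → $3.21.
Greek yogurt only: max(5.3/0.3, 35/14) = 17.67 servings → $18.55.
orange only: max(5.3/0.2, 35/1) = 35 servings → $22.75.
cottage cheese only: max(5.3/0.3, 35/15) = 17.67 servings → $15.90.
sunflower seeds + Greek yogurt with both tight: 2.569 servings and 1.399 servings → $2.88.
sunflower seeds + orange with both targets exact would need a negative amount; discard.
sunflower seeds + cottage cheese with both tight: 2.584 servings and 1.3 servings → $2.59.
Greek yogurt + orange with both tight: 0.68 servings and 25.48 servings → $17.28.
Greek yogurt + cottage cheese: the both-tight solution has a negative serving — not a feasible corner.
orange + cottage cheese with both tight: 25.56 servings and 0.6296 servings → $17.18.
Cheapest feasible corner: $2.59.

$2.59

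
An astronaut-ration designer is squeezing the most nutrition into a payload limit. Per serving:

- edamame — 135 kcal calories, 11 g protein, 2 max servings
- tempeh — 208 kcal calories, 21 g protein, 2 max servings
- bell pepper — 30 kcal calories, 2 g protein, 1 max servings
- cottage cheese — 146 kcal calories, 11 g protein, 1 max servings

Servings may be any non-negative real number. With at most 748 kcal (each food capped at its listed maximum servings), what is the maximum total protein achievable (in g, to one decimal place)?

68.7 g

Protein per kcal: tempeh 0.101, edamame 0.08148, cottage cheese 0.07534, bell pepper 0.06667.
Take 2 servings of tempeh: uses 416 kcal, +42.0 g protein (running total 42.0 g).
Take 2 servings of edamame: uses 270 kcal, +22.0 g protein (running total 64.0 g).
Take 0.4247 servings of cottage cheese: uses 62 kcal, +4.7 g protein (running total 68.7 g).
Filling greedily by protein-per-kcal is optimal for one linear limit, giving 68.7 g.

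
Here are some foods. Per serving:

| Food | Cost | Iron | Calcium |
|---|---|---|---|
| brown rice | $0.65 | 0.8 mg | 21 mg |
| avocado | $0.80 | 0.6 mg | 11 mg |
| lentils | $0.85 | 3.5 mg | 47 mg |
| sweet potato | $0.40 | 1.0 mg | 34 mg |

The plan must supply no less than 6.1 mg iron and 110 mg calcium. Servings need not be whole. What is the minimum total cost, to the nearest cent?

brown rice only: max(6.1/0.8, 110/21) = 7.625 servings → $4.96.
avocado only: max(6.1/0.6, 110/11) = 10.17 servings → $8.13.
lentils only: max(6.1/3.5, 110/47) = 2.34 servings → $1.99.
sweet potato only: max(6.1/1.0, 110/34) = 6.1 servings → $2.44.
brown rice + avocado: intersection lies outside the first quadrant.
brown rice + lentils with both tight: 2.738 servings and 1.117 servings → $2.73.
brown rice + sweet potato: intersection lies outside the first quadrant.
avocado + lentils with both tight: 9.544 servings and 0.1068 servings → $7.73.
avocado + sweet potato: intersection lies outside the first quadrant.
lentils + sweet potato with both tight: 1.353 servings and 1.365 servings → $1.70.
So the least-cost plan costs $1.70.

$1.70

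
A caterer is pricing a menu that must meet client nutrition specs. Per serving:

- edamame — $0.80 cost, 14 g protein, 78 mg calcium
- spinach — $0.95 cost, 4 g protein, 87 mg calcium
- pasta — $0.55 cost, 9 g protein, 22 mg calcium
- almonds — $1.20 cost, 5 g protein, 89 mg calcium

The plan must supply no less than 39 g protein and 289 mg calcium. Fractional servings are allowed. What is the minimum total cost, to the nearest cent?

For a min-cost LP with two ≥-constraints, a basic feasible solution has at most two positive variables.
edamame only: max(39/14, 289/78) = 3.705 servings → $2.96.
spinach only: max(39/4, 289/87) = 9.75 servings → $9.26.
pasta only: max(39/9, 289/22) = 13.14 servings → $7.22.
almonds only: max(39/5, 289/89) = 7.8 servings → $9.36.
edamame + spinach with both tight: 2.469 servings and 1.108 servings → $3.03.
edamame + pasta with both targets exact would need a negative amount; discard.
edamame + almonds with both tight: 2.367 servings and 1.173 servings → $3.30.
spinach + pasta with both tight: 2.508 servings and 3.219 servings → $4.15.
spinach + almonds with both targets exact would need a negative amount; discard.
pasta + almonds with both tight: 2.932 servings and 2.522 servings → $4.64.
The minimum over all feasible corners is $2.96.

$2.96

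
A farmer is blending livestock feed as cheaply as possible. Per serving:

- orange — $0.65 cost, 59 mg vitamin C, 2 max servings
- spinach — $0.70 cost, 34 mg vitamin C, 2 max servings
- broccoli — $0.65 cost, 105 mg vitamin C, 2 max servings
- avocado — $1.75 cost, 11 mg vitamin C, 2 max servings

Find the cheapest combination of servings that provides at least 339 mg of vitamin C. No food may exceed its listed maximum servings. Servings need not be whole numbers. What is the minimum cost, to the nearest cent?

$2.83

Cost per mg of vitamin C: broccoli $0.0062, orange $0.0110, spinach $0.0206, avocado $0.1591.
Take 2 servings of broccoli: +210.0 mg vitamin C for $1.30 (total $1.30, still need 129.0 mg).
Take 2 servings of orange: +118.0 mg vitamin C for $1.30 (total $2.60, still need 11.0 mg).
Take 0.3235 servings of spinach: +11.0 mg vitamin C for $0.23 (total $2.83, still need 0.0 mg).
Greedy by cheapest-per-mg is optimal for a single linear constraint, so the minimum cost is $2.83.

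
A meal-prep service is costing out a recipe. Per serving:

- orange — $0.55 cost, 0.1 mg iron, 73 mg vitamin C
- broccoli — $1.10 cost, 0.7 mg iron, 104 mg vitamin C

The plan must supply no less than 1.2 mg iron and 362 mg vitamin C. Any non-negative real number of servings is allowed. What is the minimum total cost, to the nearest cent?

Minimising a linear cost over {iron ≥ 1.2, vitamin C ≥ 362, servings ≥ 0} — the optimum is at a vertex, using one or two foods.
orange only: max(1.2/0.1, 362/73) = 12 servings → $6.60.
broccoli only: max(1.2/0.7, 362/104) = 3.481 servings → $3.83.
orange + broccoli with both tight: 3.16 servings and 1.263 servings → $3.13.
So the least-cost plan costs $3.13.

$3.13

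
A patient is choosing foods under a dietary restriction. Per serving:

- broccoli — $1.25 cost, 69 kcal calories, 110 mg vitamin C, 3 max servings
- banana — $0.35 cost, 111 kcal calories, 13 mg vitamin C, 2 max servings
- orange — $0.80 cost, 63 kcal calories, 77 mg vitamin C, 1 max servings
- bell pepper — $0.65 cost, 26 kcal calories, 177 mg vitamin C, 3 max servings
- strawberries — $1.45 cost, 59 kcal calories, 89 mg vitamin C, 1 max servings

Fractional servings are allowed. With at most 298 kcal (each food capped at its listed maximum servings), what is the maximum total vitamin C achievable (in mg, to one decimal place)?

880.6 mg

Vitamin C per kcal: bell pepper 6.808, broccoli 1.594, strawberries 1.508, orange 1.222, banana 0.1171.
Take 3 servings of bell pepper: uses 78 kcal, +531.0 mg vitamin C (running total 531.0 mg).
Take 3 servings of broccoli: uses 207 kcal, +330.0 mg vitamin C (running total 861.0 mg).
Take 0.2203 servings of strawberries: uses 13 kcal, +19.6 mg vitamin C (running total 880.6 mg).
Filling greedily by vitamin C-per-kcal is optimal for one linear limit, giving 880.6 mg.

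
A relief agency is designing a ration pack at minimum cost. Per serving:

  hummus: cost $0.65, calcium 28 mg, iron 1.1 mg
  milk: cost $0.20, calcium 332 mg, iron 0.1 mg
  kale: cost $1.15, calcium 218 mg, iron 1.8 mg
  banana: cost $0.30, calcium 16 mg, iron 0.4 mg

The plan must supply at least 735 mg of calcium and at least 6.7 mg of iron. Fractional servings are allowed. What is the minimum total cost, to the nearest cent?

This is a tiny linear program; its minimum lies at a vertex of the feasible set. List the vertices and price them.
hummus only: max(735/28, 6.7/1.1) = 26.25 servings → $17.06.
milk only: max(735/332, 6.7/0.1) = 67 servings → $13.40.
kale only: max(735/218, 6.7/1.8) = 3.722 servings → $4.28.
banana only: max(735/16, 6.7/0.4) = 45.94 servings → $13.78.
hummus + milk with both tight: 5.935 servings and 1.713 servings → $4.20.
hummus + kale with both tight: 0.7265 servings and 3.278 servings → $4.24.
hummus + banana: the both-tight solution has a negative serving — not a feasible corner.
milk + kale: intersection lies outside the first quadrant.
milk + banana with both tight: 1.424 servings and 16.39 servings → $5.20.
kale + banana with both tight: 3.199 servings and 2.356 servings → $4.39.
So the least-cost plan costs $4.20.

$4.20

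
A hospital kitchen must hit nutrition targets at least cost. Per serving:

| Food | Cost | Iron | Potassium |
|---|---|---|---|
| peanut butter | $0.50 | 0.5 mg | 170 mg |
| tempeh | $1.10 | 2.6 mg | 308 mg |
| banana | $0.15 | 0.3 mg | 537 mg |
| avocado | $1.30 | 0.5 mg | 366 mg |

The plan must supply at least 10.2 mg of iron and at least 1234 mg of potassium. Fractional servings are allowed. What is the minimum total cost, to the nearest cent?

Two binding constraints pin down two serving amounts, so the optimal mix uses at most two foods. The candidates are each food alone (scaled to the tighter of iron/potassium) and each pair with both constraints tight.
peanut butter only: max(10.2/0.5, 1234/170) = 20.4 servings → $10.20.
tempeh only: max(10.2/2.6, 1234/308) = 4.006 servings → $4.41.
banana only: max(10.2/0.3, 1234/537) = 34 servings → $5.10.
avocado only: max(10.2/0.5, 1234/366) = 20.4 servings → $26.52.
peanut butter + tempeh with both tight: 0.2319 servings and 3.878 servings → $4.38.
peanut butter + banana with both targets exact would need a negative amount; discard.
peanut butter + avocado with both targets exact would need a negative amount; discard.
tempeh + banana with both tight: 3.917 servings and 0.05123 servings → $4.32.
tempeh + avocado with both tight: 3.907 servings and 0.08375 servings → $4.41.
banana + avocado: the both-tight solution has a negative serving — not a feasible corner.
So the least-cost plan costs $4.32.

$4.32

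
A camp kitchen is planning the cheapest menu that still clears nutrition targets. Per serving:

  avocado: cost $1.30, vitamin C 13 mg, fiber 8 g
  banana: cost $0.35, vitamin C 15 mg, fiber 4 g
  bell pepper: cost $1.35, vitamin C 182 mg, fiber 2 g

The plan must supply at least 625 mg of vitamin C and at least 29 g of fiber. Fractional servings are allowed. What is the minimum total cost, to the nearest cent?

avocado only: max(625/13, 29/8) = 48.08 servings → $62.50.
banana only: max(625/15, 29/4) = 41.67 servings → $14.58.
bell pepper only: max(625/182, 29/2) = 14.5 servings → $19.57.
avocado + banana: intersection lies outside the first quadrant.
avocado + bell pepper with both tight: 2.817 servings and 3.233 servings → $8.03.
banana + bell pepper with both tight: 5.771 servings and 2.958 servings → $6.01.
So the least-cost plan costs $6.01.

$6.01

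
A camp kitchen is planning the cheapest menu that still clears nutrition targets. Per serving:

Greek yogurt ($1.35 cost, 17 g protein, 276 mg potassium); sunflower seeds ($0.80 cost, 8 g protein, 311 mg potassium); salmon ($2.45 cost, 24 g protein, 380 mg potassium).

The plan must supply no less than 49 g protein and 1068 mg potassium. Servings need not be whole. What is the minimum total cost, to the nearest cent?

At the optimum either one food covers both requirements or two foods hit both targets exactly; no other combination can be cheaper.
Greek yogurt only: max(49/17, 1068/276) = 3.87 servings → $5.22.
sunflower seeds only: max(49/8, 1068/311) = 6.125 servings → $4.90.
salmon only: max(49/24, 1068/380) = 2.811 servings → $6.89.
Greek yogurt + sunflower seeds with both tight: 2.174 servings and 1.504 servings → $4.14.
Greek yogurt + salmon: the both-tight solution has a negative serving — not a feasible corner.
sunflower seeds + salmon with both tight: 1.585 servings and 1.513 servings → $4.98.
Cheapest feasible corner: $4.14.

$4.14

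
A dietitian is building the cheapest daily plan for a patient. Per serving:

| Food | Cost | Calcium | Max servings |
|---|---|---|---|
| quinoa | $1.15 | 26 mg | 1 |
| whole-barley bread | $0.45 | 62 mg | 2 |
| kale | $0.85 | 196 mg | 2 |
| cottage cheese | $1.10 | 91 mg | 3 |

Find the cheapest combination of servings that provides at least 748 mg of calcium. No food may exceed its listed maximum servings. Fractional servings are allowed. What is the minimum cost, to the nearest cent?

$5.40

Cost per mg of calcium: kale $0.0043, whole-barley bread $0.0073, cottage cheese $0.0121, quinoa $0.0442.
Take 2 servings of kale: +392.0 mg calcium for $1.70 (total $1.70, still need 356.0 mg).
Take 2 servings of whole-barley bread: +124.0 mg calcium for $0.90 (total $2.60, still need 232.0 mg).
Take 2.549 servings of cottage cheese: +232.0 mg calcium for $2.80 (total $5.40, still need 0.0 mg).
Filling from the cheapest source first is optimal under one linear minimum: $5.40.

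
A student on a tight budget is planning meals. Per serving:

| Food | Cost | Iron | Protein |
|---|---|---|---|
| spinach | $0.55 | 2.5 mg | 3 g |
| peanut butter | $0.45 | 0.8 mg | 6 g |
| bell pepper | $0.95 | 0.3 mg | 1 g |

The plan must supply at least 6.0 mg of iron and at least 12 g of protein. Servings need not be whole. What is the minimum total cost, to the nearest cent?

$1.58

The cheapest plan sits at a corner of the feasible region — with two constraints it uses at most two foods.
spinach only: max(6.0/2.5, 12/3) = 4 servings → $2.20.
peanut butter only: max(6.0/0.8, 12/6) = 7.5 servings → $3.38.
bell pepper only: max(6.0/0.3, 12/1) = 20 servings → $19.00.
spinach + peanut butter with both tight: 2.095 servings and 0.9524 servings → $1.58.
spinach + bell pepper with both tight: 1.5 servings and 7.5 servings → $7.95.
peanut butter + bell pepper: intersection lies outside the first quadrant.
The minimum over all feasible corners is $1.58.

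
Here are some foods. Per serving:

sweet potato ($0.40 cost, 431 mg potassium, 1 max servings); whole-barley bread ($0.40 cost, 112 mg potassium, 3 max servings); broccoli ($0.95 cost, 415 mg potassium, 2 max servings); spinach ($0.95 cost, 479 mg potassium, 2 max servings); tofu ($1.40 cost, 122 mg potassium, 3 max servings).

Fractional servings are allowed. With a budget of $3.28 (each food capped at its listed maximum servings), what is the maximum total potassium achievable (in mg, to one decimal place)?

1817.1 mg

Potassium per dollar: sweet potato 1078, spinach 504.2, broccoli 436.8, whole-barley bread 280, tofu 87.14.
Take 1 serving of sweet potato: spends $0.40, +431.0 mg potassium (running total 431.0 mg).
Take 2 servings of spinach: spends $1.90, +958.0 mg potassium (running total 1389.0 mg).
Take 1.032 servings of broccoli: spends $0.98, +428.1 mg potassium (running total 1817.1 mg).
Filling greedily by potassium-per-dollar is optimal for one linear limit, giving 1817.1 mg.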